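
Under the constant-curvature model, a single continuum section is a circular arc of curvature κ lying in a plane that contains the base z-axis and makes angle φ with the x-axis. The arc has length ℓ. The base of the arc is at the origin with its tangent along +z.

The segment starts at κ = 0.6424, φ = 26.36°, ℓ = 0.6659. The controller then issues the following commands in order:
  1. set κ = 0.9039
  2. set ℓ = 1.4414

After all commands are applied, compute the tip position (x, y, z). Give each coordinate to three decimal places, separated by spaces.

initial: κ=0.6424, φ=26.36°, ℓ=0.6659
cmd 1: set κ=0.9039 → (κ,φ,ℓ)=(0.9039,26.36°,0.6659) → tip=(0.1742,0.0863,0.6264)
cmd 2: set ℓ=1.4414 → (κ,φ,ℓ)=(0.9039,26.36°,1.4414) → tip=(0.7289,0.3612,1.0668)

0.729 0.361 1.067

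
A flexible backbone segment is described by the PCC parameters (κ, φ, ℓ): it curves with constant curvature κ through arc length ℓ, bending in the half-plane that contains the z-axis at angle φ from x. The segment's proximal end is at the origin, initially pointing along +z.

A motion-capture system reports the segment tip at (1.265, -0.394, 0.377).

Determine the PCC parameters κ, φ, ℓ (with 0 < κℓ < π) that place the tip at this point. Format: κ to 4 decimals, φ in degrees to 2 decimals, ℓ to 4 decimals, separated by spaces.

ρ = √(x²+y²) = √(1.265² + -0.394²) = 1.32494
φ = atan2(y, x) mod 360° = atan2(-0.394, 1.265) = 342.7001°
|p|² = ρ² + z² = 1.32494² + 0.377² = 1.89759
κ = 2ρ / |p|² = 2×1.32494 / 1.89759 = 1.39644
θ = 2·atan2(ρ, z) = 2·atan2(1.32494, 0.377) = 2.58716 rad
ℓ = θ/κ = 2.58716/1.39644 = 1.85268

1.3964 342.70 1.8527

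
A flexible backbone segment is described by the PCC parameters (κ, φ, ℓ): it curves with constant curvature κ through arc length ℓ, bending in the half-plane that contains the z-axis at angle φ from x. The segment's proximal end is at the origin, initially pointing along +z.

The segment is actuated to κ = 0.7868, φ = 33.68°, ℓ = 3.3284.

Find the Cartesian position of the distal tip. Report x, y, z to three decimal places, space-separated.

1.974 1.315 0.635

θ = κ·ℓ = 0.7868 × 3.3284 = 2.61879 rad
ρ = (1 − cos θ)/κ = (1 − -0.86642)/0.7868 = 2.37217
z = sin θ / κ = 0.49931/0.7868 = 0.63461
x = ρ cos φ = 2.37217 × cos(33.68°) = 1.97399
y = ρ sin φ = 2.37217 × sin(33.68°) = 1.31549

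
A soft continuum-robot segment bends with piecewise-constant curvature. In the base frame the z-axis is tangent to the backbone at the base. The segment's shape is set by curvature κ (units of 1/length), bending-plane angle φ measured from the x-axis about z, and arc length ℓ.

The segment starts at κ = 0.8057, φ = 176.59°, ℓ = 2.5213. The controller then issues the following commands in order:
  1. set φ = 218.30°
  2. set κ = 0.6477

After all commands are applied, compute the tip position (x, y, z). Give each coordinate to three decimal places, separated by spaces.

-1.287 -1.016 1.541

initial: κ=0.8057, φ=176.59°, ℓ=2.5213
cmd 1: set φ=218.30° → (κ,φ,ℓ)=(0.8057,218.30°,2.5213) → tip=(-1.4070,-1.1112,1.1118)
cmd 2: set κ=0.6477 → (κ,φ,ℓ)=(0.6477,218.30°,2.5213) → tip=(-1.2870,-1.0164,1.5409)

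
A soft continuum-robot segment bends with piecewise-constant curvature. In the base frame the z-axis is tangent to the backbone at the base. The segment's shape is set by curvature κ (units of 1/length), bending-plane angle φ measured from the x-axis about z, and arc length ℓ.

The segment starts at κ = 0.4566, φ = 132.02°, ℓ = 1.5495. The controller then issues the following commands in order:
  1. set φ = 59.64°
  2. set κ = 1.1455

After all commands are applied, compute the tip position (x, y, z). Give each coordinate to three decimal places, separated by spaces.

0.531 0.906 0.855

initial: κ=0.4566, φ=132.02°, ℓ=1.5495
cmd 1: set φ=59.64° → (κ,φ,ℓ)=(0.4566,59.64°,1.5495) → tip=(0.2657,0.4536,1.4234)
cmd 2: set κ=1.1455 → (κ,φ,ℓ)=(1.1455,59.64°,1.5495) → tip=(0.5307,0.9060,0.8549)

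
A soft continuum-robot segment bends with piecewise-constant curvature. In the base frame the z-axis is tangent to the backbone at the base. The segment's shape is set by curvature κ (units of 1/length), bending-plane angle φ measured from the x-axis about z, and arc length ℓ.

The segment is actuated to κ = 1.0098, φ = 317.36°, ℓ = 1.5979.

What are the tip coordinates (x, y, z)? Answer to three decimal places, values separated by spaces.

0.760 -0.699 0.989

θ = κ·ℓ = 1.0098 × 1.5979 = 1.61356 rad
ρ = (1 − cos θ)/κ = (1 − -0.04275)/1.0098 = 1.03263
z = sin θ / κ = 0.99909/1.0098 = 0.98939
x = ρ cos φ = 1.03263 × cos(317.36°) = 0.75963
y = ρ sin φ = 1.03263 × sin(317.36°) = -0.69949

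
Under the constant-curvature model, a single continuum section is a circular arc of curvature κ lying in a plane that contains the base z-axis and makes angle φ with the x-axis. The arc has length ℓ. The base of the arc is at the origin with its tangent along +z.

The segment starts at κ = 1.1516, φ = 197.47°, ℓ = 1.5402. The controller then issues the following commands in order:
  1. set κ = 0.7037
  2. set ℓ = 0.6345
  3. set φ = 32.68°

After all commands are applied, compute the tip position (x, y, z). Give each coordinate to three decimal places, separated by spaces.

0.117 0.075 0.614

initial: κ=1.1516, φ=197.47°, ℓ=1.5402
cmd 1: set κ=0.7037 → (κ,φ,ℓ)=(0.7037,197.47°,1.5402) → tip=(-0.7212,-0.2270,1.2559)
cmd 2: set ℓ=0.6345 → (κ,φ,ℓ)=(0.7037,197.47°,0.6345) → tip=(-0.1329,-0.0418,0.6136)
cmd 3: set φ=32.68° → (κ,φ,ℓ)=(0.7037,32.68°,0.6345) → tip=(0.1173,0.0752,0.6136)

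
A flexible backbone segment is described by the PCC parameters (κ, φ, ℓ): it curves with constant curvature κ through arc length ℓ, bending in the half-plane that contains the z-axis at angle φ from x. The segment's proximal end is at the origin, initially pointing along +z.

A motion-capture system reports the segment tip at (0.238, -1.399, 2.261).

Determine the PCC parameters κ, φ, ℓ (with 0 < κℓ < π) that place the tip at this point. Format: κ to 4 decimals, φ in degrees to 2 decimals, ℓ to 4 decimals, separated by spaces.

0.3983 279.65 2.8145

ρ = √(x²+y²) = √(0.238² + -1.399²) = 1.41910
φ = atan2(y, x) mod 360° = atan2(-1.399, 0.238) = 279.6548°
|p|² = ρ² + z² = 1.41910² + 2.261² = 7.12597
κ = 2ρ / |p|² = 2×1.41910 / 7.12597 = 0.39829
θ = 2·atan2(ρ, z) = 2·atan2(1.41910, 2.261) = 1.12099 rad
ℓ = θ/κ = 1.12099/0.39829 = 2.81452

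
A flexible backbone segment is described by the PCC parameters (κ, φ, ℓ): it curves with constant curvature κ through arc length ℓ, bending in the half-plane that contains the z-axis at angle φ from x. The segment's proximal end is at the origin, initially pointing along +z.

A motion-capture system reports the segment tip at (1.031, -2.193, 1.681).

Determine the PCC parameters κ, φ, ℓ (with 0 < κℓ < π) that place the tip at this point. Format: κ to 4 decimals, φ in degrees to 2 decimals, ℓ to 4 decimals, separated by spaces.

0.5572 295.18 3.4613

ρ = √(x²+y²) = √(1.031² + -2.193²) = 2.42326
φ = atan2(y, x) mod 360° = atan2(-2.193, 1.031) = 295.1797°
|p|² = ρ² + z² = 2.42326² + 1.681² = 8.69797
κ = 2ρ / |p|² = 2×2.42326 / 8.69797 = 0.55720
θ = 2·atan2(ρ, z) = 2·atan2(2.42326, 1.681) = 1.92863 rad
ℓ = θ/κ = 1.92863/0.55720 = 3.46128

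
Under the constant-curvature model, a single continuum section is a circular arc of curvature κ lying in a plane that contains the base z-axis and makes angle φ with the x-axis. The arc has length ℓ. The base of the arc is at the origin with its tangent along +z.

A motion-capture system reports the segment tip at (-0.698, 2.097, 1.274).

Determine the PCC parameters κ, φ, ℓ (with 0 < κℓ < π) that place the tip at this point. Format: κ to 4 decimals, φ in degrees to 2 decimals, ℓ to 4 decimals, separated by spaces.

0.6792 108.41 3.0855

ρ = √(x²+y²) = √(-0.698² + 2.097²) = 2.21012
φ = atan2(y, x) mod 360° = atan2(2.097, -0.698) = 108.4104°
|p|² = ρ² + z² = 2.21012² + 1.274² = 6.50769
κ = 2ρ / |p|² = 2×2.21012 / 6.50769 = 0.67923
θ = 2·atan2(ρ, z) = 2·atan2(2.21012, 1.274) = 2.09576 rad
ℓ = θ/κ = 2.09576/0.67923 = 3.08548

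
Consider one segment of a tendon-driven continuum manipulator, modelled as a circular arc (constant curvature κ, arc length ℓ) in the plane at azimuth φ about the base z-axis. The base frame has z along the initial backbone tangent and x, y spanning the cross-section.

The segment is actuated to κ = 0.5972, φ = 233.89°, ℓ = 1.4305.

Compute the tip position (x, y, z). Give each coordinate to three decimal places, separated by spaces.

θ = κ·ℓ = 0.5972 × 1.4305 = 0.85429 rad
ρ = (1 − cos θ)/κ = (1 − 0.65675)/0.5972 = 0.57476
z = sin θ / κ = 0.75411/0.5972 = 1.26274
x = ρ cos φ = 0.57476 × cos(233.89°) = -0.33873
y = ρ sin φ = 0.57476 × sin(233.89°) = -0.46434

-0.339 -0.464 1.263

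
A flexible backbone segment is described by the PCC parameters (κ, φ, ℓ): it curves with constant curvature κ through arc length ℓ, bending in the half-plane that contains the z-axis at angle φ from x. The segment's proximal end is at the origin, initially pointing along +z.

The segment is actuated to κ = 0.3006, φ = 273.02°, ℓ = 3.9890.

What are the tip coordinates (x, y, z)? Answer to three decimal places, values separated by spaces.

0.112 -2.115 3.100

θ = κ·ℓ = 0.3006 × 3.9890 = 1.19909 rad
ρ = (1 − cos θ)/κ = (1 − 0.36320)/0.3006 = 2.11842
z = sin θ / κ = 0.93171/0.3006 = 3.09950
x = ρ cos φ = 2.11842 × cos(273.02°) = 0.11161
y = ρ sin φ = 2.11842 × sin(273.02°) = -2.11548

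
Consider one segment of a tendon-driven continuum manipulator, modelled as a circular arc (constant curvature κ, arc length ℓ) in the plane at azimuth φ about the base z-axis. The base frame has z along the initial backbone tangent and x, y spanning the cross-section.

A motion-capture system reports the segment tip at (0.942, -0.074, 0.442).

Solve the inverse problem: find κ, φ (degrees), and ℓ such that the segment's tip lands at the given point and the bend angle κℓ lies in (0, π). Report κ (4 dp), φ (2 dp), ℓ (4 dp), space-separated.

1.7366 355.51 1.3051

ρ = √(x²+y²) = √(0.942² + -0.074²) = 0.94490
φ = atan2(y, x) mod 360° = atan2(-0.074, 0.942) = 355.5083°
|p|² = ρ² + z² = 0.94490² + 0.442² = 1.08820
κ = 2ρ / |p|² = 2×0.94490 / 1.08820 = 1.73663
θ = 2·atan2(ρ, z) = 2·atan2(0.94490, 0.442) = 2.26652 rad
ℓ = θ/κ = 2.26652/1.73663 = 1.30513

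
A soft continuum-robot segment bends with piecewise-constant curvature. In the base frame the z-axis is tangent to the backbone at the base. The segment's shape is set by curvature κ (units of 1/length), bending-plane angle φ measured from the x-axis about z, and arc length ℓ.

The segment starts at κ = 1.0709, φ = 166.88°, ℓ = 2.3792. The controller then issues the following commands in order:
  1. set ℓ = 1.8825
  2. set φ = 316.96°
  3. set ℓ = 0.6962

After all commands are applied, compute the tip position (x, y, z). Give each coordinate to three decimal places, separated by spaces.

0.181 -0.169 0.633

initial: κ=1.0709, φ=166.88°, ℓ=2.3792
cmd 1: set ℓ=1.8825 → (κ,φ,ℓ)=(1.0709,166.88°,1.8825) → tip=(-1.3010,0.3032,0.8428)
cmd 2: set φ=316.96° → (κ,φ,ℓ)=(1.0709,316.96°,1.8825) → tip=(0.9764,-0.9118,0.8428)
cmd 3: set ℓ=0.6962 → (κ,φ,ℓ)=(1.0709,316.96°,0.6962) → tip=(0.1811,-0.1691,0.6335)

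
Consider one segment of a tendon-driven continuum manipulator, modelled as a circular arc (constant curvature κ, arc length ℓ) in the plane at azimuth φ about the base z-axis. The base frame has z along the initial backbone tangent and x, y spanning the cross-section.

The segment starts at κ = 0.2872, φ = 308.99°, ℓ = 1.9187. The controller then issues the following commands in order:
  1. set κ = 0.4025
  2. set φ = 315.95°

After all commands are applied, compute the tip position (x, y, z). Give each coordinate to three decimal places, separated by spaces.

0.507 -0.490 1.734

initial: κ=0.2872, φ=308.99°, ℓ=1.9187
cmd 1: set κ=0.4025 → (κ,φ,ℓ)=(0.4025,308.99°,1.9187) → tip=(0.4434,-0.5478,1.7336)
cmd 2: set φ=315.95° → (κ,φ,ℓ)=(0.4025,315.95°,1.9187) → tip=(0.5066,-0.4900,1.7336)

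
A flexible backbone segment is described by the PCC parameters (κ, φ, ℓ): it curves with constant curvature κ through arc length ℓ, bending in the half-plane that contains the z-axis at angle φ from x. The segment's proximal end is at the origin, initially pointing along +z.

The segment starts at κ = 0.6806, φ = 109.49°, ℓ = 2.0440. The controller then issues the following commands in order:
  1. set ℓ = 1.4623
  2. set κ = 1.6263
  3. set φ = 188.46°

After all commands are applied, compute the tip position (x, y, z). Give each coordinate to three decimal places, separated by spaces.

initial: κ=0.6806, φ=109.49°, ℓ=2.0440
cmd 1: set ℓ=1.4623 → (κ,φ,ℓ)=(0.6806,109.49°,1.4623) → tip=(-0.2234,0.6312,1.2326)
cmd 2: set κ=1.6263 → (κ,φ,ℓ)=(1.6263,109.49°,1.4623) → tip=(-0.3534,0.9984,0.4251)
cmd 3: set φ=188.46° → (κ,φ,ℓ)=(1.6263,188.46°,1.4623) → tip=(-1.0476,-0.1558,0.4251)

-1.048 -0.156 0.425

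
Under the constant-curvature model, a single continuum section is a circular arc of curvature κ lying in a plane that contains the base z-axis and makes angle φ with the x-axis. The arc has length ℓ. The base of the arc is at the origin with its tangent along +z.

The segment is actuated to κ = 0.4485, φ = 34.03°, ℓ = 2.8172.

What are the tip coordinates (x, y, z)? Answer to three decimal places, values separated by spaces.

θ = κ·ℓ = 0.4485 × 2.8172 = 1.26351 rad
ρ = (1 − cos θ)/κ = (1 − 0.30247)/0.4485 = 1.55525
z = sin θ / κ = 0.95316/0.4485 = 2.12522
x = ρ cos φ = 1.55525 × cos(34.03°) = 1.28891
y = ρ sin φ = 1.55525 × sin(34.03°) = 0.87036

1.289 0.870 2.125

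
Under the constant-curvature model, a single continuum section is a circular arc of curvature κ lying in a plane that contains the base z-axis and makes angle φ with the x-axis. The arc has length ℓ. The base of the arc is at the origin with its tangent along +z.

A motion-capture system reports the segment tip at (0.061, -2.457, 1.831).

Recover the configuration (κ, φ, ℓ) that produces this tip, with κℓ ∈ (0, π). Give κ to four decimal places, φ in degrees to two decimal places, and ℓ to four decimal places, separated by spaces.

0.5233 271.42 3.5563

ρ = √(x²+y²) = √(0.061² + -2.457²) = 2.45776
φ = atan2(y, x) mod 360° = atan2(-2.457, 0.061) = 271.4222°
|p|² = ρ² + z² = 2.45776² + 1.831² = 9.39313
κ = 2ρ / |p|² = 2×2.45776 / 9.39313 = 0.52331
θ = 2·atan2(ρ, z) = 2·atan2(2.45776, 1.831) = 1.86102 rad
ℓ = θ/κ = 1.86102/0.52331 = 3.55625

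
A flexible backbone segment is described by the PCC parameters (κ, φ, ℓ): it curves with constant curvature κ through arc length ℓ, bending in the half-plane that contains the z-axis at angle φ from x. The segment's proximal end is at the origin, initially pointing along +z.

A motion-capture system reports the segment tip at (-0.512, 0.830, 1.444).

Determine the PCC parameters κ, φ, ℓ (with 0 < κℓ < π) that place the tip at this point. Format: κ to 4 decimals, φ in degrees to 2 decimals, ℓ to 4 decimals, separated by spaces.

0.6424 121.67 1.8493

ρ = √(x²+y²) = √(-0.512² + 0.830²) = 0.97521
φ = atan2(y, x) mod 360° = atan2(0.830, -0.512) = 121.6691°
|p|² = ρ² + z² = 0.97521² + 1.444² = 3.03618
κ = 2ρ / |p|² = 2×0.97521 / 3.03618 = 0.64240
θ = 2·atan2(ρ, z) = 2·atan2(0.97521, 1.444) = 1.18799 rad
ℓ = θ/κ = 1.18799/0.64240 = 1.84931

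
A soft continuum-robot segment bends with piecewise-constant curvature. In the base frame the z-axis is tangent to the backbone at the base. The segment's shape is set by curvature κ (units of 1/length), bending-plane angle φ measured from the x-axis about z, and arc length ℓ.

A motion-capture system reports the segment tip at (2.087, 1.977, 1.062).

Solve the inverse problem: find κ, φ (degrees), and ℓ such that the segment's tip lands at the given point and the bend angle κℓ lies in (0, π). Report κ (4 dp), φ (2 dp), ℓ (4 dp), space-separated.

0.6122 43.45 3.9758

ρ = √(x²+y²) = √(2.087² + 1.977²) = 2.87473
φ = atan2(y, x) mod 360° = atan2(1.977, 2.087) = 43.4496°
|p|² = ρ² + z² = 2.87473² + 1.062² = 9.39194
κ = 2ρ / |p|² = 2×2.87473 / 9.39194 = 0.61217
θ = 2·atan2(ρ, z) = 2·atan2(2.87473, 1.062) = 2.43384 rad
ℓ = θ/κ = 2.43384/0.61217 = 3.97576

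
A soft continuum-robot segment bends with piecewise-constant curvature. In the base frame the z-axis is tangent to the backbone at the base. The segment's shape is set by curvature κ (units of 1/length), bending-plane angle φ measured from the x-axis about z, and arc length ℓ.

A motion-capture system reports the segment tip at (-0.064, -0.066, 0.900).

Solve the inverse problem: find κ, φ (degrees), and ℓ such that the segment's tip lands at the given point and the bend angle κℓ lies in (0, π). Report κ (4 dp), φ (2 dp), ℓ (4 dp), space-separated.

ρ = √(x²+y²) = √(-0.064² + -0.066²) = 0.09193
φ = atan2(y, x) mod 360° = atan2(-0.066, -0.064) = 225.8814°
|p|² = ρ² + z² = 0.09193² + 0.900² = 0.81845
κ = 2ρ / |p|² = 2×0.09193 / 0.81845 = 0.22466
θ = 2·atan2(ρ, z) = 2·atan2(0.09193, 0.900) = 0.20359 rad
ℓ = θ/κ = 0.20359/0.22466 = 0.90625

0.2247 225.88 0.9062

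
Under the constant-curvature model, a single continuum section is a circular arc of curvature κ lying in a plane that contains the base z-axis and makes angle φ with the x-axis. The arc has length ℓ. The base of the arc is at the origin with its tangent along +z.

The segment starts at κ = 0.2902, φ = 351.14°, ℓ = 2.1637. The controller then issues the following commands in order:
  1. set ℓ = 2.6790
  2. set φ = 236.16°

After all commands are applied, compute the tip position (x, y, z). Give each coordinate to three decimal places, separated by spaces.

initial: κ=0.2902, φ=351.14°, ℓ=2.1637
cmd 1: set ℓ=2.6790 → (κ,φ,ℓ)=(0.2902,351.14°,2.6790) → tip=(0.9782,-0.1525,2.4172)
cmd 2: set φ=236.16° → (κ,φ,ℓ)=(0.2902,236.16°,2.6790) → tip=(-0.5513,-0.8223,2.4172)

-0.551 -0.822 2.417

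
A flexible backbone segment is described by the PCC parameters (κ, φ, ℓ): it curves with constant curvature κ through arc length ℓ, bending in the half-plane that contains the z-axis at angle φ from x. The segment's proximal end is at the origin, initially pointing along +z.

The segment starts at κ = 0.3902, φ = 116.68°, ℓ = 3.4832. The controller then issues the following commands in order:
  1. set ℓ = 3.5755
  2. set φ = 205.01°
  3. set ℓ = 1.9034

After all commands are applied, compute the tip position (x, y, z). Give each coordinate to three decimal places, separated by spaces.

initial: κ=0.3902, φ=116.68°, ℓ=3.4832
cmd 1: set ℓ=3.5755 → (κ,φ,ℓ)=(0.3902,116.68°,3.5755) → tip=(-0.9496,1.8898,2.5234)
cmd 2: set φ=205.01° → (κ,φ,ℓ)=(0.3902,205.01°,3.5755) → tip=(-1.9167,-0.8942,2.5234)
cmd 3: set ℓ=1.9034 → (κ,φ,ℓ)=(0.3902,205.01°,1.9034) → tip=(-0.6116,-0.2853,1.7332)

-0.612 -0.285 1.733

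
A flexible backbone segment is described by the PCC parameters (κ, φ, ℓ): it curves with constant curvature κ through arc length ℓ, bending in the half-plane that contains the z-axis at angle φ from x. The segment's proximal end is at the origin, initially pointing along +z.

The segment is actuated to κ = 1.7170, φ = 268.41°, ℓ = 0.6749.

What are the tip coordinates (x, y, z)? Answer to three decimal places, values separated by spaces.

-0.010 -0.349 0.534

θ = κ·ℓ = 1.7170 × 0.6749 = 1.15880 rad
ρ = (1 − cos θ)/κ = (1 − 0.40044)/1.7170 = 0.34919
z = sin θ / κ = 0.91632/1.7170 = 0.53368
x = ρ cos φ = 0.34919 × cos(268.41°) = -0.00969
y = ρ sin φ = 0.34919 × sin(268.41°) = -0.34906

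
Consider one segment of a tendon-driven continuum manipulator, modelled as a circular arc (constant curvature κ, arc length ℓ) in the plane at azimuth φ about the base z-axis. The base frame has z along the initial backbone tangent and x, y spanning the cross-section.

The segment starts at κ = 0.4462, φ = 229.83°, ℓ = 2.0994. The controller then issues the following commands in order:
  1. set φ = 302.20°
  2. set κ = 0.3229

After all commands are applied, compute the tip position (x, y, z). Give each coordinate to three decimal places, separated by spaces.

0.365 -0.579 1.942

initial: κ=0.4462, φ=229.83°, ℓ=2.0994
cmd 1: set φ=302.20° → (κ,φ,ℓ)=(0.4462,302.20°,2.0994) → tip=(0.4868,-0.7730,1.8056)
cmd 2: set κ=0.3229 → (κ,φ,ℓ)=(0.3229,302.20°,2.0994) → tip=(0.3649,-0.5794,1.9423)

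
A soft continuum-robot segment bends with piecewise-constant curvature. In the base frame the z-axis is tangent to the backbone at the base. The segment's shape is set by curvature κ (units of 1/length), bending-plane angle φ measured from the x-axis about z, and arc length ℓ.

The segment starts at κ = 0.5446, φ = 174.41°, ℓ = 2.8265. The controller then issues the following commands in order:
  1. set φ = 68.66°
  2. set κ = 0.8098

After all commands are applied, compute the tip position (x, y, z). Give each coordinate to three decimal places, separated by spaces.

0.745 1.907 0.930

initial: κ=0.5446, φ=174.41°, ℓ=2.8265
cmd 1: set φ=68.66° → (κ,φ,ℓ)=(0.5446,68.66°,2.8265) → tip=(0.6472,1.6565,1.8353)
cmd 2: set κ=0.8098 → (κ,φ,ℓ)=(0.8098,68.66°,2.8265) → tip=(0.7450,1.9070,0.9299)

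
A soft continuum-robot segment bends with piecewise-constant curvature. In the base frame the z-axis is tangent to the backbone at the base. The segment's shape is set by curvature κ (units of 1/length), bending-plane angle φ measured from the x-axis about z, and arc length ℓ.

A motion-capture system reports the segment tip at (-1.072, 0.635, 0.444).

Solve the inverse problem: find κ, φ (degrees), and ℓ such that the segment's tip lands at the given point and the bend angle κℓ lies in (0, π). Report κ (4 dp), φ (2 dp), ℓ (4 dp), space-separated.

1.4243 149.36 1.7250

ρ = √(x²+y²) = √(-1.072² + 0.635²) = 1.24596
φ = atan2(y, x) mod 360° = atan2(0.635, -1.072) = 149.3596°
|p|² = ρ² + z² = 1.24596² + 0.444² = 1.74955
κ = 2ρ / |p|² = 2×1.24596 / 1.74955 = 1.42432
θ = 2·atan2(ρ, z) = 2·atan2(1.24596, 0.444) = 2.45695 rad
ℓ = θ/κ = 2.45695/1.42432 = 1.72499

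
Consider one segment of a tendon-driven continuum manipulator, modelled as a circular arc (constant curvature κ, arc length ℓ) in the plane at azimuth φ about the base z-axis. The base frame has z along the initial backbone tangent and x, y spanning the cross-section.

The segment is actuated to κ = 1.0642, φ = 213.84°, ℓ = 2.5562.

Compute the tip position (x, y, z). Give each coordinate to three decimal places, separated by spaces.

θ = κ·ℓ = 1.0642 × 2.5562 = 2.72031 rad
ρ = (1 − cos θ)/κ = (1 − -0.91256)/1.0642 = 1.79719
z = sin θ / κ = 0.40893/1.0642 = 0.38426
x = ρ cos φ = 1.79719 × cos(213.84°) = -1.49273
y = ρ sin φ = 1.79719 × sin(213.84°) = -1.00081

-1.493 -1.001 0.384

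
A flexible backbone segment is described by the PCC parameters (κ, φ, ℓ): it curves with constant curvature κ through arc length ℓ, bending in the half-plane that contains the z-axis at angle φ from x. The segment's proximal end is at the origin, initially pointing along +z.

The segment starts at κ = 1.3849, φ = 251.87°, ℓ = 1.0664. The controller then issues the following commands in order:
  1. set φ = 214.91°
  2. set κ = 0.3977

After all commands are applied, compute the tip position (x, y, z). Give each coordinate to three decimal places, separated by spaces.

initial: κ=1.3849, φ=251.87°, ℓ=1.0664
cmd 1: set φ=214.91° → (κ,φ,ℓ)=(1.3849,214.91°,1.0664) → tip=(-0.5366,-0.3745,0.7189)
cmd 2: set κ=0.3977 → (κ,φ,ℓ)=(0.3977,214.91°,1.0664) → tip=(-0.1827,-0.1275,1.0347)

-0.183 -0.127 1.035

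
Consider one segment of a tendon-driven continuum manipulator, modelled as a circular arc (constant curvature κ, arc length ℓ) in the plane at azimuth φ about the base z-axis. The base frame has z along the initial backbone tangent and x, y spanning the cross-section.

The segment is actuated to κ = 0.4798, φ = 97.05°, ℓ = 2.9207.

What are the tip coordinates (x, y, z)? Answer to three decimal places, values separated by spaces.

θ = κ·ℓ = 0.4798 × 2.9207 = 1.40135 rad
ρ = (1 − cos θ)/κ = (1 − 0.16863)/0.4798 = 1.73273
z = sin θ / κ = 0.98568/0.4798 = 2.05435
x = ρ cos φ = 1.73273 × cos(97.05°) = -0.21267
y = ρ sin φ = 1.73273 × sin(97.05°) = 1.71963

-0.213 1.720 2.054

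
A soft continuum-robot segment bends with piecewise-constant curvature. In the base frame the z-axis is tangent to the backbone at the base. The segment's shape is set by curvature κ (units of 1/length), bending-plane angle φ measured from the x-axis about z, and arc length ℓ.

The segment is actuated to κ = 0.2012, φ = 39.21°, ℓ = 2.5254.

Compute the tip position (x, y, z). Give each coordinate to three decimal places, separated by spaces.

θ = κ·ℓ = 0.2012 × 2.5254 = 0.50811 rad
ρ = (1 − cos θ)/κ = (1 − 0.87367)/0.2012 = 0.62791
z = sin θ / κ = 0.48653/0.2012 = 2.41813
x = ρ cos φ = 0.62791 × cos(39.21°) = 0.48652
y = ρ sin φ = 0.62791 × sin(39.21°) = 0.39694

0.487 0.397 2.418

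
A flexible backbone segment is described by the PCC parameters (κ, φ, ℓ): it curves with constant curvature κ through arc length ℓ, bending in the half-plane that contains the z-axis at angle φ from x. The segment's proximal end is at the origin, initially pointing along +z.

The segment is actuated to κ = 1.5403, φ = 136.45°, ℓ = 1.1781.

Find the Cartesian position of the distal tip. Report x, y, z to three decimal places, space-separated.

θ = κ·ℓ = 1.5403 × 1.1781 = 1.81463 rad
ρ = (1 − cos θ)/κ = (1 − -0.24142)/1.5403 = 0.80596
z = sin θ / κ = 0.97042/1.5403 = 0.63002
x = ρ cos φ = 0.80596 × cos(136.45°) = -0.58414
y = ρ sin φ = 0.80596 × sin(136.45°) = 0.55530

-0.584 0.555 0.630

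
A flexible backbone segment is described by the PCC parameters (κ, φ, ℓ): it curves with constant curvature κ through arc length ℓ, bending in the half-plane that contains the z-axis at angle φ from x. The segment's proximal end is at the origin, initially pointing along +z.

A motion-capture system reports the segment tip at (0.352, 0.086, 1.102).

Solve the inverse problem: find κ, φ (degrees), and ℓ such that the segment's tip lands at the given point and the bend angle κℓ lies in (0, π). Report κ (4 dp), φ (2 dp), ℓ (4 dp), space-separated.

0.5385 13.73 1.1798

ρ = √(x²+y²) = √(0.352² + 0.086²) = 0.36235
φ = atan2(y, x) mod 360° = atan2(0.086, 0.352) = 13.7294°
|p|² = ρ² + z² = 0.36235² + 1.102² = 1.34570
κ = 2ρ / |p|² = 2×0.36235 / 1.34570 = 0.53853
θ = 2·atan2(ρ, z) = 2·atan2(0.36235, 1.102) = 0.63536 rad
ℓ = θ/κ = 0.63536/0.53853 = 1.17979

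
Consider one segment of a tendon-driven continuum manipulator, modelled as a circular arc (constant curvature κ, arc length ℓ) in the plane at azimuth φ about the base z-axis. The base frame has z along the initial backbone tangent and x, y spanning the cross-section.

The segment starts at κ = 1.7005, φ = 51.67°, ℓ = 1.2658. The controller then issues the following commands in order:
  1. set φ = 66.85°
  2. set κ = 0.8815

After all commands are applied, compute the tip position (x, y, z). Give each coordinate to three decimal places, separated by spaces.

initial: κ=1.7005, φ=51.67°, ℓ=1.2658
cmd 1: set φ=66.85° → (κ,φ,ℓ)=(1.7005,66.85°,1.2658) → tip=(0.3582,0.8378,0.4913)
cmd 2: set κ=0.8815 → (κ,φ,ℓ)=(0.8815,66.85°,1.2658) → tip=(0.2500,0.5847,1.0190)

0.250 0.585 1.019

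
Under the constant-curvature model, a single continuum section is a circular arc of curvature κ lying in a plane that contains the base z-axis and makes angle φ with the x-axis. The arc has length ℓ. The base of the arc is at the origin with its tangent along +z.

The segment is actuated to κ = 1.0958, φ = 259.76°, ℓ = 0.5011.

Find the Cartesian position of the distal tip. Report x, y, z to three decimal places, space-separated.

θ = κ·ℓ = 1.0958 × 0.5011 = 0.54911 rad
ρ = (1 − cos θ)/κ = (1 − 0.85299)/1.0958 = 0.13416
z = sin θ / κ = 0.52192/1.0958 = 0.47630
x = ρ cos φ = 0.13416 × cos(259.76°) = -0.02385
y = ρ sin φ = 0.13416 × sin(259.76°) = -0.13202

-0.024 -0.132 0.476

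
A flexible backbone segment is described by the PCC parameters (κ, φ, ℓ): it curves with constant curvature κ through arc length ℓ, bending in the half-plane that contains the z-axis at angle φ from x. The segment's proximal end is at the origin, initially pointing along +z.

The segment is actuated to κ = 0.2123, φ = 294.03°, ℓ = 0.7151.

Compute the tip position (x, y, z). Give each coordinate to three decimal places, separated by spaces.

0.022 -0.049 0.712

θ = κ·ℓ = 0.2123 × 0.7151 = 0.15182 rad
ρ = (1 − cos θ)/κ = (1 − 0.98850)/0.2123 = 0.05418
z = sin θ / κ = 0.15123/0.2123 = 0.71236
x = ρ cos φ = 0.05418 × cos(294.03°) = 0.02206
y = ρ sin φ = 0.05418 × sin(294.03°) = -0.04948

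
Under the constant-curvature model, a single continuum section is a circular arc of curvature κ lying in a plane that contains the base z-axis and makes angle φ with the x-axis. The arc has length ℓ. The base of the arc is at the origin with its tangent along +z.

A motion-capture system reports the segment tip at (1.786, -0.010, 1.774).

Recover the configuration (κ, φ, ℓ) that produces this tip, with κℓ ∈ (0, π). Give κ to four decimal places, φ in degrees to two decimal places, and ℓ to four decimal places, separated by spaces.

0.5637 359.68 2.7986

ρ = √(x²+y²) = √(1.786² + -0.010²) = 1.78603
φ = atan2(y, x) mod 360° = atan2(-0.010, 1.786) = 359.6792°
|p|² = ρ² + z² = 1.78603² + 1.774² = 6.33697
κ = 2ρ / |p|² = 2×1.78603 / 6.33697 = 0.56368
θ = 2·atan2(ρ, z) = 2·atan2(1.78603, 1.774) = 1.57755 rad
ℓ = θ/κ = 1.57755/0.56368 = 2.79864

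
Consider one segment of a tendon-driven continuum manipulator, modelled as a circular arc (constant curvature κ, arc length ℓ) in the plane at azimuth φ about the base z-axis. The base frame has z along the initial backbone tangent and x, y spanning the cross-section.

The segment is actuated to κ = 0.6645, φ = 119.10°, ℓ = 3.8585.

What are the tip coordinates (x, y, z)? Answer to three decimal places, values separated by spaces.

θ = κ·ℓ = 0.6645 × 3.8585 = 2.56397 rad
ρ = (1 − cos θ)/κ = (1 − -0.83776)/0.6645 = 2.76564
z = sin θ / κ = 0.54603/0.6645 = 0.82172
x = ρ cos φ = 2.76564 × cos(119.10°) = -1.34503
y = ρ sin φ = 2.76564 × sin(119.10°) = 2.41654

-1.345 2.417 0.822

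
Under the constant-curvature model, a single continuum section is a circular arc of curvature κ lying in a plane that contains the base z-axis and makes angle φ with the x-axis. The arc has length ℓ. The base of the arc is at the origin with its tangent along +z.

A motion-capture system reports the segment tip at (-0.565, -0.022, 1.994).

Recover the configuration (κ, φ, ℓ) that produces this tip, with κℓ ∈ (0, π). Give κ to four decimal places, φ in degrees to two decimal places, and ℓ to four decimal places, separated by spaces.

ρ = √(x²+y²) = √(-0.565² + -0.022²) = 0.56543
φ = atan2(y, x) mod 360° = atan2(-0.022, -0.565) = 182.2299°
|p|² = ρ² + z² = 0.56543² + 1.994² = 4.29575
κ = 2ρ / |p|² = 2×0.56543 / 4.29575 = 0.26325
θ = 2·atan2(ρ, z) = 2·atan2(0.56543, 1.994) = 0.55262 rad
ℓ = θ/κ = 0.55262/0.26325 = 2.09923

0.2633 182.23 2.0992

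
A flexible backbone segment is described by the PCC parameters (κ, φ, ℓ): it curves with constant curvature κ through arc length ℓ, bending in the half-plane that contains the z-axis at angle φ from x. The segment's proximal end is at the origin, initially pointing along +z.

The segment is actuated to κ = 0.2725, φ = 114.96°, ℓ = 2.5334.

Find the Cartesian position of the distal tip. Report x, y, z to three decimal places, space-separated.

θ = κ·ℓ = 0.2725 × 2.5334 = 0.69035 rad
ρ = (1 − cos θ)/κ = (1 − 0.77102)/0.2725 = 0.84029
z = sin θ / κ = 0.63681/0.2725 = 2.33691
x = ρ cos φ = 0.84029 × cos(114.96°) = -0.35459
y = ρ sin φ = 0.84029 × sin(114.96°) = 0.76180

-0.355 0.762 2.337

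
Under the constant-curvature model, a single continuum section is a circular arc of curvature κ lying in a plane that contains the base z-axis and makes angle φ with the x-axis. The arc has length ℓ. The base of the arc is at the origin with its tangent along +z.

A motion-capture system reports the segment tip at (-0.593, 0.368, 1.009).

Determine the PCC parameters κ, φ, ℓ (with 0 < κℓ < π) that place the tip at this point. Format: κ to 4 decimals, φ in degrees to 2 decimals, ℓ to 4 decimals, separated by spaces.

0.9274 148.18 1.3050

ρ = √(x²+y²) = √(-0.593² + 0.368²) = 0.69791
φ = atan2(y, x) mod 360° = atan2(0.368, -0.593) = 148.1774°
|p|² = ρ² + z² = 0.69791² + 1.009² = 1.50515
κ = 2ρ / |p|² = 2×0.69791 / 1.50515 = 0.92736
θ = 2·atan2(ρ, z) = 2·atan2(0.69791, 1.009) = 1.21024 rad
ℓ = θ/κ = 1.21024/0.92736 = 1.30505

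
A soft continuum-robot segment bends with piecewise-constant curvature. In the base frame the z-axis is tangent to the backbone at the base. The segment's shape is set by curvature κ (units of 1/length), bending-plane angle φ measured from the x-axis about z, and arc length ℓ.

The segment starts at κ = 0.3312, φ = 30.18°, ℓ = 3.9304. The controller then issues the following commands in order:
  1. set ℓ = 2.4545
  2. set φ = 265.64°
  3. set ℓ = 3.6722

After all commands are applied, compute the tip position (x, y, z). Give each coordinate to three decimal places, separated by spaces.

initial: κ=0.3312, φ=30.18°, ℓ=3.9304
cmd 1: set ℓ=2.4545 → (κ,φ,ℓ)=(0.3312,30.18°,2.4545) → tip=(0.8160,0.4745,2.1929)
cmd 2: set φ=265.64° → (κ,φ,ℓ)=(0.3312,265.64°,2.4545) → tip=(-0.0718,-0.9412,2.1929)
cmd 3: set ℓ=3.6722 → (κ,φ,ℓ)=(0.3312,265.64°,3.6722) → tip=(-0.1498,-1.9654,2.8315)

-0.150 -1.965 2.832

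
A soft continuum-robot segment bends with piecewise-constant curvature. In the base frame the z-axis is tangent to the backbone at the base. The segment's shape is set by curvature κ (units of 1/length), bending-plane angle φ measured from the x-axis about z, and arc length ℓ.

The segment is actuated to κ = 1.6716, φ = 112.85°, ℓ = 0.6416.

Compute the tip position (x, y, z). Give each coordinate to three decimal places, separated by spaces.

-0.121 0.288 0.525

θ = κ·ℓ = 1.6716 × 0.6416 = 1.07250 rad
ρ = (1 − cos θ)/κ = (1 − 0.47793)/1.6716 = 0.31232
z = sin θ / κ = 0.87840/1.6716 = 0.52548
x = ρ cos φ = 0.31232 × cos(112.85°) = -0.12128
y = ρ sin φ = 0.31232 × sin(112.85°) = 0.28781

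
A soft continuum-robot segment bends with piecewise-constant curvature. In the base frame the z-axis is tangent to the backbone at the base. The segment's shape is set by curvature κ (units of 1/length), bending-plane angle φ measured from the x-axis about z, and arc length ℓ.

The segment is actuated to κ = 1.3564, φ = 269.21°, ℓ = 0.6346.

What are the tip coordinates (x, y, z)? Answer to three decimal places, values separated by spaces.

θ = κ·ℓ = 1.3564 × 0.6346 = 0.86077 rad
ρ = (1 − cos θ)/κ = (1 − 0.65185)/1.3564 = 0.25667
z = sin θ / κ = 0.75835/1.3564 = 0.55909
x = ρ cos φ = 0.25667 × cos(269.21°) = -0.00354
y = ρ sin φ = 0.25667 × sin(269.21°) = -0.25665

-0.004 -0.257 0.559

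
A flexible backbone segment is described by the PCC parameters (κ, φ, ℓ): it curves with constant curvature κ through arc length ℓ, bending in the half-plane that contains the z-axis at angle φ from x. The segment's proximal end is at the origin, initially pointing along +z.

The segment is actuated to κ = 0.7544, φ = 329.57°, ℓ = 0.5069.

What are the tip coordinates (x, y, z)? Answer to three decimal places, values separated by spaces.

θ = κ·ℓ = 0.7544 × 0.5069 = 0.38241 rad
ρ = (1 − cos θ)/κ = (1 − 0.92777)/0.7544 = 0.09575
z = sin θ / κ = 0.37315/0.7544 = 0.49464
x = ρ cos φ = 0.09575 × cos(329.57°) = 0.08256
y = ρ sin φ = 0.09575 × sin(329.57°) = -0.04849

0.083 -0.048 0.495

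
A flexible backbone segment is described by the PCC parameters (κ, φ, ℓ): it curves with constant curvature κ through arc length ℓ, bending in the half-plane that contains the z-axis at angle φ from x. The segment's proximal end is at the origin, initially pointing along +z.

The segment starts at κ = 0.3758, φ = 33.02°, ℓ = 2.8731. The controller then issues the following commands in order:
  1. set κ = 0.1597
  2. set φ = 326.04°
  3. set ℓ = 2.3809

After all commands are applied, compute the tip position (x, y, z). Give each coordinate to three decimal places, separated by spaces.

initial: κ=0.3758, φ=33.02°, ℓ=2.8731
cmd 1: set κ=0.1597 → (κ,φ,ℓ)=(0.1597,33.02°,2.8731) → tip=(0.5430,0.3529,2.7733)
cmd 2: set φ=326.04° → (κ,φ,ℓ)=(0.1597,326.04°,2.8731) → tip=(0.5372,-0.3618,2.7733)
cmd 3: set ℓ=2.3809 → (κ,φ,ℓ)=(0.1597,326.04°,2.3809) → tip=(0.3709,-0.2498,2.3239)

0.371 -0.250 2.324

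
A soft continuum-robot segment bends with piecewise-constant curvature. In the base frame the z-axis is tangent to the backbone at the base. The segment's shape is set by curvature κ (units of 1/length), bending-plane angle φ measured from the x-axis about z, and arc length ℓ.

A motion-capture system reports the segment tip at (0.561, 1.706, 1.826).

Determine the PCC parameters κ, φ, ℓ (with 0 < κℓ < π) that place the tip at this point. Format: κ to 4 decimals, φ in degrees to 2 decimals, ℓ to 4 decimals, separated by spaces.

ρ = √(x²+y²) = √(0.561² + 1.706²) = 1.79587
φ = atan2(y, x) mod 360° = atan2(1.706, 0.561) = 71.7971°
|p|² = ρ² + z² = 1.79587² + 1.826² = 6.55943
κ = 2ρ / |p|² = 2×1.79587 / 6.55943 = 0.54757
θ = 2·atan2(ρ, z) = 2·atan2(1.79587, 1.826) = 1.55416 rad
ℓ = θ/κ = 1.55416/0.54757 = 2.83829

0.5476 71.80 2.8383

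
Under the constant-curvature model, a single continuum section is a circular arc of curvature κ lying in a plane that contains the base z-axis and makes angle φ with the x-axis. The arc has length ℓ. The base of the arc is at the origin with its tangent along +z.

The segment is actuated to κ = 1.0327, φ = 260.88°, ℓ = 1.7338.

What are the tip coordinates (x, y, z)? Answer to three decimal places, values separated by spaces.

θ = κ·ℓ = 1.0327 × 1.7338 = 1.79050 rad
ρ = (1 − cos θ)/κ = (1 − -0.21794)/1.0327 = 1.17937
z = sin θ / κ = 0.97596/1.0327 = 0.94506
x = ρ cos φ = 1.17937 × cos(260.88°) = -0.18693
y = ρ sin φ = 1.17937 × sin(260.88°) = -1.16446

-0.187 -1.164 0.945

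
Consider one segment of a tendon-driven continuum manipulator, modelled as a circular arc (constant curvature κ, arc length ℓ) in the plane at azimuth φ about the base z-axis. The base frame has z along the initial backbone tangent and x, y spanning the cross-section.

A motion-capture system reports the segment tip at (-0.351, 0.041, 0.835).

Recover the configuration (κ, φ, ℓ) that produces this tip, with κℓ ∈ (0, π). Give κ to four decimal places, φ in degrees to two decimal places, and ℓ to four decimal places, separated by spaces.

0.8597 173.34 0.9314

ρ = √(x²+y²) = √(-0.351² + 0.041²) = 0.35339
φ = atan2(y, x) mod 360° = atan2(0.041, -0.351) = 173.3375°
|p|² = ρ² + z² = 0.35339² + 0.835² = 0.82211
κ = 2ρ / |p|² = 2×0.35339 / 0.82211 = 0.85971
θ = 2·atan2(ρ, z) = 2·atan2(0.35339, 0.835) = 0.80072 rad
ℓ = θ/κ = 0.80072/0.85971 = 0.93138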